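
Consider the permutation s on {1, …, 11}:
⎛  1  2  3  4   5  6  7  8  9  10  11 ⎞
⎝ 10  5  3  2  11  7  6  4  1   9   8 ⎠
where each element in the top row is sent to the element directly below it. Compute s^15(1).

1

Tracing 1 → 10 → … returns to 1 after 3 steps, so 1 lies in a 3-cycle (1 10 9).
On a 3-cycle, s^3 is the identity, so s^15 = s^0 there (15 ≡ 0 mod 3).
So s^15(1) = 1.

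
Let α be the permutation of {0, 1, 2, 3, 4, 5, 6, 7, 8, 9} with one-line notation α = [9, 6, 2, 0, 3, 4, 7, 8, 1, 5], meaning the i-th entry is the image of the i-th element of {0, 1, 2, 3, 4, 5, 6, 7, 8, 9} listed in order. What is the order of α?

Writing α as disjoint cycles, the cycle lengths are 5, 4, 1.
The order is lcm(5, 4) = 20.

20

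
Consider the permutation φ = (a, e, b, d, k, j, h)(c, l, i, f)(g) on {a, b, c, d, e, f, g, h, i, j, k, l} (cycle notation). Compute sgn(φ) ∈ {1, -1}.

-1

The cycle lengths are 7, 4, 1.
A cycle of length ℓ contributes ℓ−1 transpositions, so φ is a product of 6 + 3 = 9 transpositions — odd.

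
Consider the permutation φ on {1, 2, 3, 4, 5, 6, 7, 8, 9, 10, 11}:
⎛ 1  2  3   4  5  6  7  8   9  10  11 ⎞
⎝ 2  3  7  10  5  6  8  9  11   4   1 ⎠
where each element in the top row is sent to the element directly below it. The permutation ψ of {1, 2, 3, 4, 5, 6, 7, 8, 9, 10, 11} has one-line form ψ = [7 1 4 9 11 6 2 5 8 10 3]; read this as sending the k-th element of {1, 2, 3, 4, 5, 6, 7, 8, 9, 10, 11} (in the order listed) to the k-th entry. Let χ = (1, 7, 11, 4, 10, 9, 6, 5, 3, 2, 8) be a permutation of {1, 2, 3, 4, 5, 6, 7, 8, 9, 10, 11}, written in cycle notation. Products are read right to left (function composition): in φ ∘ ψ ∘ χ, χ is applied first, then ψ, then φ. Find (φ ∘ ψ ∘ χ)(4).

4

(φ ∘ ψ ∘ χ)(4) = φ(ψ(χ(4))). χ(4) = 10, then ψ(10) = 10, then φ(10) = 4, so the result is 4.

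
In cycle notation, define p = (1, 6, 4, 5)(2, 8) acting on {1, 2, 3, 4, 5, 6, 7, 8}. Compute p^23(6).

1

6 lies in the 4-cycle (1, 6, 4, 5).
Powers repeat with period 4 on this cycle, and 23 mod 4 = 3, so p^23(6) = p^3(6).
Stepping 3 places around the cycle: 6 → 4 → 5 → 1.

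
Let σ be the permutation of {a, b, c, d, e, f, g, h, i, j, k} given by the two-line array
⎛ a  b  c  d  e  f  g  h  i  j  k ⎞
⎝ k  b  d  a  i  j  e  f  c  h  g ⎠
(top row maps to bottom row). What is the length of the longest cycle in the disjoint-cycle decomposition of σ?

7

Decomposing into disjoint cycles gives (a k g e i c d)(f j h); the longest has length 7.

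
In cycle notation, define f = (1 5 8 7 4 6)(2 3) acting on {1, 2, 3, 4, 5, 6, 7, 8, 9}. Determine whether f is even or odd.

even

The cycle lengths are 6, 2, 1.
A cycle of length ℓ contributes ℓ−1 transpositions, so f is a product of 5 + 1 = 6 transpositions — even.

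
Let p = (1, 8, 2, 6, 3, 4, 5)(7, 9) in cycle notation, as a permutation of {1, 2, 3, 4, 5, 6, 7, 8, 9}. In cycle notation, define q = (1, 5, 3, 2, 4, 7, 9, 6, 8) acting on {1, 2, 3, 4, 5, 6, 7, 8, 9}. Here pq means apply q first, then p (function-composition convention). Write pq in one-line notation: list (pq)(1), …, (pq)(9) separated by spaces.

For each element, apply q then p: 1 → 5 → 1; 2 → 4 → 5; 3 → 2 → 6; 4 → 7 → 9; 5 → 3 → 4; 6 → 8 → 2; 7 → 9 → 7; 8 → 1 → 8; 9 → 6 → 3.
Collecting the images, pq = [1 5 6 9 4 2 7 8 3].

1 5 6 9 4 2 7 8 3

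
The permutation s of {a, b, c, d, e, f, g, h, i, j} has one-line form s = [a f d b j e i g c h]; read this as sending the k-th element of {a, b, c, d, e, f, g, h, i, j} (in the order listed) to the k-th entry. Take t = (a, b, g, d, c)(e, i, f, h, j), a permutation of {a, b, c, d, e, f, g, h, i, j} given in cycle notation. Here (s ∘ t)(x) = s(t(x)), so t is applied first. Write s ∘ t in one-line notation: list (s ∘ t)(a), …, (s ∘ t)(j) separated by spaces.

(s ∘ t)(x) = s(t(x)). Computing each image: s(t(a)) = s(b) = f, s(t(b)) = s(g) = i, s(t(c)) = s(a) = a, s(t(d)) = s(c) = d, s(t(e)) = s(i) = c, s(t(f)) = s(h) = g, s(t(g)) = s(d) = b, s(t(h)) = s(j) = h, s(t(i)) = s(f) = e, s(t(j)) = s(e) = j.
Hence s ∘ t = [f i a d c g b h e j].

f i a d c g b h e j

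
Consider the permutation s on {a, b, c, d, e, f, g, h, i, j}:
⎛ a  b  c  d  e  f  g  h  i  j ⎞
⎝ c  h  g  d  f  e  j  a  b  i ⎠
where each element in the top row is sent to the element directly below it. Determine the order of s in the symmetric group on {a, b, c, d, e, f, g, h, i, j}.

Decomposing into disjoint cycles gives cycle lengths 7, 2, 1.
The order of s is the least common multiple of its cycle lengths: lcm(7, 2) = 14.

14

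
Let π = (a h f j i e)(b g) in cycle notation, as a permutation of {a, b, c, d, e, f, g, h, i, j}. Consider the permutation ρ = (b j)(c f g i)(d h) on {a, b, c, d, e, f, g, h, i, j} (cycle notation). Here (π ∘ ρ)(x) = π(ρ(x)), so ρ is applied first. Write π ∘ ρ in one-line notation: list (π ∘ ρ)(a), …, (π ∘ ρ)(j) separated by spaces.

Chase each element through ρ then π: a → a → h; b → j → i; c → f → j; d → h → f; e → e → a; f → g → b; g → i → e; h → d → d; i → c → c; j → b → g.
So π ∘ ρ in one-line form is h i j f a b e d c g.

h i j f a b e d c g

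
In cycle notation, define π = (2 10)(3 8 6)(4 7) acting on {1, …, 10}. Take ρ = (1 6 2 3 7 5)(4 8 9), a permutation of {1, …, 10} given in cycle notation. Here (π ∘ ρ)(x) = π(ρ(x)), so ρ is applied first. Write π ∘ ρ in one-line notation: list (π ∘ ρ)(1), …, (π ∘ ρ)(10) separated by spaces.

3 8 4 6 1 10 5 9 7 2

(π ∘ ρ)(x) = π(ρ(x)). Computing each image: π(ρ(1)) = π(6) = 3, π(ρ(2)) = π(3) = 8, π(ρ(3)) = π(7) = 4, π(ρ(4)) = π(8) = 6, π(ρ(5)) = π(1) = 1, π(ρ(6)) = π(2) = 10, π(ρ(7)) = π(5) = 5, π(ρ(8)) = π(9) = 9, π(ρ(9)) = π(4) = 7, π(ρ(10)) = π(10) = 2.
Hence π ∘ ρ = [3 8 4 6 1 10 5 9 7 2].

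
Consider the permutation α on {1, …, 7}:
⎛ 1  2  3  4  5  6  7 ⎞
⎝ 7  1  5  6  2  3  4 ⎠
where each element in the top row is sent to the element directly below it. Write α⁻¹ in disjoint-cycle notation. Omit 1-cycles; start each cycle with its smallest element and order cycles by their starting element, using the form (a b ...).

(1 2 5 3 6 4 7)

First write α in disjoint cycles: (1 7 4 6 3 5 2).
The inverse reverses every cycle; in canonical form, α⁻¹ = (1 2 5 3 6 4 7).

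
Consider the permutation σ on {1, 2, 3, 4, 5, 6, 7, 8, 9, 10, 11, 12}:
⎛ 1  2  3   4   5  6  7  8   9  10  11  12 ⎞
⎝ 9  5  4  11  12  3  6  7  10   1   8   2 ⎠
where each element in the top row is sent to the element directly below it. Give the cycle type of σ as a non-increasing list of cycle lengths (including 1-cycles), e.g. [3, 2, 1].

[6, 3, 3]

The disjoint cycles are (1, 9, 10)(2, 5, 12)(3, 4, 11, 8, 7, 6), with lengths 6, 3, 3 in non-increasing order.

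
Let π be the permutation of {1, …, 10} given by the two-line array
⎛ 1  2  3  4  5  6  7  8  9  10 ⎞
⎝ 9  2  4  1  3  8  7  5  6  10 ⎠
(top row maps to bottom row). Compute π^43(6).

8

Tracing 6 → 8 → … returns to 6 after 7 steps, so 6 lies in a 7-cycle (1, 9, 6, 8, 5, 3, 4).
Powers repeat with period 7 on this cycle, and 43 mod 7 = 1, so π^43(6) = π^1(6).
Advancing 1 step from 6: 6 → 8.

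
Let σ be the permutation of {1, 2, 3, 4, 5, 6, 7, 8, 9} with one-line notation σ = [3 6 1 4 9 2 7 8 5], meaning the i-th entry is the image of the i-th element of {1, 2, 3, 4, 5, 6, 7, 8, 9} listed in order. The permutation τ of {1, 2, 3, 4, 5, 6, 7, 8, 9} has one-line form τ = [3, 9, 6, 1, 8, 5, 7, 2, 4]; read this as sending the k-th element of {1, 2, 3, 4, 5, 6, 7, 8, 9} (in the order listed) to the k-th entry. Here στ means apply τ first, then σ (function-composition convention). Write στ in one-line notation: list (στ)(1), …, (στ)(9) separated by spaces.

Chase each element through τ then σ: 1 → 3 → 1; 2 → 9 → 5; 3 → 6 → 2; 4 → 1 → 3; 5 → 8 → 8; 6 → 5 → 9; 7 → 7 → 7; 8 → 2 → 6; 9 → 4 → 4.
So στ in one-line form is 1 5 2 3 8 9 7 6 4.

1 5 2 3 8 9 7 6 4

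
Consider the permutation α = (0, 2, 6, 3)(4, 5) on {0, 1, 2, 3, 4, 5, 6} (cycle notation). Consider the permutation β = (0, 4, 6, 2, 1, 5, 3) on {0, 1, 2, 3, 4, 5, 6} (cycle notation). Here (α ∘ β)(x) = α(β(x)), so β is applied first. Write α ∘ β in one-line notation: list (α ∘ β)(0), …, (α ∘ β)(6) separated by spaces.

5 4 1 2 3 0 6

Chase each element through β then α: 0 → 4 → 5; 1 → 5 → 4; 2 → 1 → 1; 3 → 0 → 2; 4 → 6 → 3; 5 → 3 → 0; 6 → 2 → 6.
So α ∘ β in one-line form is 5 4 1 2 3 0 6.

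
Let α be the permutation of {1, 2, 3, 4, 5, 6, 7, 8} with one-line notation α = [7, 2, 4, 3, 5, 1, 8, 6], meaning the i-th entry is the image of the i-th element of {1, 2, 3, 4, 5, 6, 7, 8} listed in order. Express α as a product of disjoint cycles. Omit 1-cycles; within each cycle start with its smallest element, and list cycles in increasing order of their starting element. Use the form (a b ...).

From 1: 1 → 7 → 8 → 6 → 1, closing the cycle (1 7 8 6).
Continuing from each remaining unvisited element yields (1 7 8 6)(3 4).

(1 7 8 6)(3 4)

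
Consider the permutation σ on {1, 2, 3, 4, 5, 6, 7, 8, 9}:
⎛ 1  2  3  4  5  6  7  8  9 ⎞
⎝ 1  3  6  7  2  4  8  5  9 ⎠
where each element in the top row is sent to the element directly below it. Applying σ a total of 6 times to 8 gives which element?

Tracing 8 → 5 → … returns to 8 after 7 steps, so 8 lies in a 7-cycle (2 3 6 4 7 8 5).
Advancing 6 steps from 8: 8 → 5 → 2 → 3 → 6 → 4 → 7.

7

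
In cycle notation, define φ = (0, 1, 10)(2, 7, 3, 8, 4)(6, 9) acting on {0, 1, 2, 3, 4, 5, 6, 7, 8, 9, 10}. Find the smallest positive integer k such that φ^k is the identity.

30

The disjoint cycles have lengths 5, 3, 2, 1.
The order of φ is the least common multiple of its cycle lengths: lcm(5, 3, 2) = 30.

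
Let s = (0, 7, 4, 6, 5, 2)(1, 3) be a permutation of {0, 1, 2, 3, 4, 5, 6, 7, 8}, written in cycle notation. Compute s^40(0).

5

0 lies in the 6-cycle (0, 7, 4, 6, 5, 2).
On a 6-cycle, s^6 is the identity, so s^40 = s^4 there (40 ≡ 4 mod 6).
Stepping 4 places around the cycle: 0 → 7 → 4 → 6 → 5.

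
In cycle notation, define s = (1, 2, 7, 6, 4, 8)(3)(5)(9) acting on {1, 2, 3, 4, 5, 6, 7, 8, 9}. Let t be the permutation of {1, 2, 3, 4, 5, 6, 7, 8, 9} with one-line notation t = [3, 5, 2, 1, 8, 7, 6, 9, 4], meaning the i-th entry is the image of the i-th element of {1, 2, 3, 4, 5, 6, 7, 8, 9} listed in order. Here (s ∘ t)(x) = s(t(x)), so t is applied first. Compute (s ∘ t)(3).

7

First apply t: t(3) = 2, then s(2) = 7. Thus (s ∘ t)(3) = 7.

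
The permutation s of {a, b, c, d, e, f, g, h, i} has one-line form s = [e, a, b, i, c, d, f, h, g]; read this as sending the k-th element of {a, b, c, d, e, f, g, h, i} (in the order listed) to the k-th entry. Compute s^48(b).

b

Tracing b → a → … returns to b after 4 steps, so b lies in a 4-cycle (a, e, c, b).
Since the cycle has length 4, s^48 acts on it the same as s^0 (48 mod 4 = 0).
So s^48(b) = b.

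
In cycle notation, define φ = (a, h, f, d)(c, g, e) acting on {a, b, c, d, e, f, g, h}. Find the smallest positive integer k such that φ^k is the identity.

The disjoint cycles have lengths 4, 3, 1.
The order is lcm(4, 3) = 12.

12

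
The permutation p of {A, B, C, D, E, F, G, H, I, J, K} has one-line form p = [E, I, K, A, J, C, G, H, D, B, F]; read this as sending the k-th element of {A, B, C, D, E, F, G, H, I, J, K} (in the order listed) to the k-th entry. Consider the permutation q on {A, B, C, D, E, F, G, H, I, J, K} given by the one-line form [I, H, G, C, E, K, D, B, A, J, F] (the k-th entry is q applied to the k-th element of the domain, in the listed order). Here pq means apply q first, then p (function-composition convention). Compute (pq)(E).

J

First apply q: q(E) = E, then p(E) = J. Thus (pq)(E) = J.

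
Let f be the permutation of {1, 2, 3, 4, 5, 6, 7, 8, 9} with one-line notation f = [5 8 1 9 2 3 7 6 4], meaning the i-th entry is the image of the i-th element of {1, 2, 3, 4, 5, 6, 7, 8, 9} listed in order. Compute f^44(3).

5

Tracing 3 → 1 → … returns to 3 after 6 steps, so 3 lies in a 6-cycle (1, 5, 2, 8, 6, 3).
Since the cycle has length 6, f^44 acts on it the same as f^2 (44 mod 6 = 2).
Advancing 2 steps from 3: 3 → 1 → 5.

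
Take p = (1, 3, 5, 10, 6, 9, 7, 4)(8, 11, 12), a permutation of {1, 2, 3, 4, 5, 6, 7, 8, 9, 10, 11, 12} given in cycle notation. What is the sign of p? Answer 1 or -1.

The cycle lengths are 8, 3, 1.
A cycle of length ℓ contributes ℓ−1 transpositions, so p is a product of 7 + 2 = 9 transpositions — odd.

-1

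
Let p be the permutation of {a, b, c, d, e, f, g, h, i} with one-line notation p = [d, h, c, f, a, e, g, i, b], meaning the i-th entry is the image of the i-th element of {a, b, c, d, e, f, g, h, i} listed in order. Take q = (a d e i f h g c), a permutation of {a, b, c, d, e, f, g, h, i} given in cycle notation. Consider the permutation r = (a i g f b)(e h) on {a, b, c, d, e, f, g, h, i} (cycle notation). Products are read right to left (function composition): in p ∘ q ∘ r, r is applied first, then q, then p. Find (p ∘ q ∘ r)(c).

Apply the permutations in order: r(c) = c, then q(c) = a, then p(a) = d. So (p ∘ q ∘ r)(c) = d.

d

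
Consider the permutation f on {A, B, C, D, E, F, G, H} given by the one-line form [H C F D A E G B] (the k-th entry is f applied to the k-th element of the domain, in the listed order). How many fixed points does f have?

The fixed points (elements with f(x) = x) are {D, G}, so there are 2.

2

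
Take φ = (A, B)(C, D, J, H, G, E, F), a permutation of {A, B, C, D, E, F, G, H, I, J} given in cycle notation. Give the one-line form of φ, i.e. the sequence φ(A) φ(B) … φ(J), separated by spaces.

Reading each image from the cycles: A→B, B→A, C→D, D→J, E→F, F→C, G→E, H→G, I→I, J→H.
Listing these in domain order gives B A D J F C E G I H.

B A D J F C E G I H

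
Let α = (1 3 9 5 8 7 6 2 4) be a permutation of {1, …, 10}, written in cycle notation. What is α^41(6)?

9

6 lies in the 9-cycle (1 3 9 5 8 7 6 2 4).
Powers repeat with period 9 on this cycle, and 41 mod 9 = 5, so α^41(6) = α^5(6).
Stepping 5 places around the cycle: 6 → 2 → 4 → 1 → 3 → 9.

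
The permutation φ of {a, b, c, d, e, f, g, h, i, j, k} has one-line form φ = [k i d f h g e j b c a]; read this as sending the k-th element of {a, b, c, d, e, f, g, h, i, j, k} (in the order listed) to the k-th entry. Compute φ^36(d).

Tracing d → f → … returns to d after 7 steps, so d lies in a 7-cycle (c, d, f, g, e, h, j).
Powers repeat with period 7 on this cycle, and 36 mod 7 = 1, so φ^36(d) = φ^1(d).
Stepping 1 place around the cycle: d → f.

f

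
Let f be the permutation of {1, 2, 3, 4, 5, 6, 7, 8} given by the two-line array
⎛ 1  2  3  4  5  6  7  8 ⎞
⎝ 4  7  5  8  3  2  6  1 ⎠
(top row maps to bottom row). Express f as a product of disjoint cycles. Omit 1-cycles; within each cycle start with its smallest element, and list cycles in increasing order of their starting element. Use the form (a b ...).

(1 4 8)(2 7 6)(3 5)

Start at 1 and follow images: 1 → 4 → 8 → 1, giving the cycle (1 4 8).
Repeating from the next unused element and collecting all non-trivial cycles gives (1 4 8)(2 7 6)(3 5).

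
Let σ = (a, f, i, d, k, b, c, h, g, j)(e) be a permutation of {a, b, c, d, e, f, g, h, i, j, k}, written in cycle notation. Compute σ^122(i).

k

i lies in the 10-cycle (a, f, i, d, k, b, c, h, g, j).
Powers repeat with period 10 on this cycle, and 122 mod 10 = 2, so σ^122(i) = σ^2(i).
Advancing 2 steps from i: i → d → k.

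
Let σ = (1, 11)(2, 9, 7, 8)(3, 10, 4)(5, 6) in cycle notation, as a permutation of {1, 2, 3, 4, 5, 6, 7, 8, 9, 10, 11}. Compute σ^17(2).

2 lies in the 4-cycle (2, 9, 7, 8).
On a 4-cycle, σ^4 is the identity, so σ^17 = σ^1 there (17 ≡ 1 mod 4).
Stepping 1 place around the cycle: 2 → 9.

9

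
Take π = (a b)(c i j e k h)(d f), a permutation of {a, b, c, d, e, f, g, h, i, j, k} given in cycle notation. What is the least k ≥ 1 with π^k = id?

6

The disjoint cycles have lengths 6, 2, 2, 1.
Since disjoint cycles commute, ord(π) = lcm(6, 2, 2) = 6.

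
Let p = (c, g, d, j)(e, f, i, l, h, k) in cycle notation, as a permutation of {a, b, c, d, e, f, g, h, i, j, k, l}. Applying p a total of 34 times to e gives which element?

h

e lies in the 6-cycle (e, f, i, l, h, k).
Since the cycle has length 6, p^34 acts on it the same as p^4 (34 mod 6 = 4).
Advancing 4 steps from e: e → f → i → l → h.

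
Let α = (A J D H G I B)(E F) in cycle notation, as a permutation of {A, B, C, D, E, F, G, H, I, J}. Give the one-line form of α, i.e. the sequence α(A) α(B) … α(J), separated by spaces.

J A C H F E I G B D

Reading each image from the cycles: A↦J, B↦A, C↦C, D↦H, E↦F, F↦E, G↦I, H↦G, I↦B, J↦D.
So the one-line form is J A C H F E I G B D.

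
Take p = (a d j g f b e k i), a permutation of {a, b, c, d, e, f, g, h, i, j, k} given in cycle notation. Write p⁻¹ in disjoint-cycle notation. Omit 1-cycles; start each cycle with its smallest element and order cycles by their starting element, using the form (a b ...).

The inverse reverses each cycle.
After reversing and putting each cycle's least element first, p⁻¹ = (a i k e b f g j d).

(a i k e b f g j d)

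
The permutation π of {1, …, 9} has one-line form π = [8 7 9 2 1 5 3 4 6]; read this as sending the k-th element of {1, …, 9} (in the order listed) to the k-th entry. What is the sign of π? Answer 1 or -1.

In disjoint-cycle form the cycle lengths are 9.
A cycle of length ℓ contributes ℓ−1 transpositions, so π is a product of 8 transpositions — even.

1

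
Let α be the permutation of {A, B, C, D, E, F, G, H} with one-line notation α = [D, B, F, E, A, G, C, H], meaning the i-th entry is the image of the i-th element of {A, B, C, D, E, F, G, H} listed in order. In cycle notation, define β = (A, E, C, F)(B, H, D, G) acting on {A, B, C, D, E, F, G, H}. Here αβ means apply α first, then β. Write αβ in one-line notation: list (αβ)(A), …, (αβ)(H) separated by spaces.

G H A C E B F D

For each element, apply α then β: A → D → G; B → B → H; C → F → A; D → E → C; E → A → E; F → G → B; G → C → F; H → H → D.
So αβ in one-line form is G H A C E B F D.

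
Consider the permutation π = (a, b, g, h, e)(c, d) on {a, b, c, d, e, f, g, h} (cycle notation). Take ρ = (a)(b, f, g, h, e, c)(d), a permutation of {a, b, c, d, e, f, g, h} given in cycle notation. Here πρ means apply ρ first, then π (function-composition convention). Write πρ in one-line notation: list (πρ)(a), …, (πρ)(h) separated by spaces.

b f g c d h e a

For each element, apply ρ then π: a → a → b; b → f → f; c → b → g; d → d → c; e → c → d; f → g → h; g → h → e; h → e → a.
So πρ in one-line form is b f g c d h e a.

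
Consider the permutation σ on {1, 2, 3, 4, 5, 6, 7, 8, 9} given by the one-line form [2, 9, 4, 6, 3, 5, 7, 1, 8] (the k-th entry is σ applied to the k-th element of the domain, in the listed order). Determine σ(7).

7 is element number 7 of the domain, and entry number 7 of the one-line form is 7, so σ(7) = 7.

7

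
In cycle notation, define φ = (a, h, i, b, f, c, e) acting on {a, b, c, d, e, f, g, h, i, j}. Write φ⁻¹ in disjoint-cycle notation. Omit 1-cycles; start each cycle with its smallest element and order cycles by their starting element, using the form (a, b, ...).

Inverting a permutation written in cycle notation just reverses the order within every cycle.
After reversing and putting each cycle's least element first, φ⁻¹ = (a, e, c, f, b, i, h).

(a, e, c, f, b, i, h)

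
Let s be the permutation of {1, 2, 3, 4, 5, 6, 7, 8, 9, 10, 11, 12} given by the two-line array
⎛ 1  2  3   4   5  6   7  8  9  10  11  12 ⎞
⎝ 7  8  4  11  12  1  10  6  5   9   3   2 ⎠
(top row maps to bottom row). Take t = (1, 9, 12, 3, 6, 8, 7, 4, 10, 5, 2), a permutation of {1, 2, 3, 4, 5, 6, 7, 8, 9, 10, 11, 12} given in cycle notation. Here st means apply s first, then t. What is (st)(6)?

First apply s: s(6) = 1, then t(1) = 9. Thus (st)(6) = 9.

9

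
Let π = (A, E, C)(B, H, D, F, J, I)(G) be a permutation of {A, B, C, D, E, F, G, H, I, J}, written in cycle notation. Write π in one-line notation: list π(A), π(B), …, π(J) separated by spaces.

E H A F C J G D B I

Reading each image from the cycles: A→E, B→H, C→A, D→F, E→C, F→J, G→G, H→D, I→B, J→I.
So the one-line form is E H A F C J G D B I.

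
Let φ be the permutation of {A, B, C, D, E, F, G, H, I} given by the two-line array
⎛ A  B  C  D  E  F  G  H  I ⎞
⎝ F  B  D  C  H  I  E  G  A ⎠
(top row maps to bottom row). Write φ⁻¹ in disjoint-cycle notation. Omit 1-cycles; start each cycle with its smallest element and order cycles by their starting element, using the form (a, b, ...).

First write φ in disjoint cycles: (A, F, I)(C, D)(E, H, G).
The inverse reverses every cycle; in canonical form, φ⁻¹ = (A, I, F)(C, D)(E, G, H).

(A, I, F)(C, D)(E, G, H)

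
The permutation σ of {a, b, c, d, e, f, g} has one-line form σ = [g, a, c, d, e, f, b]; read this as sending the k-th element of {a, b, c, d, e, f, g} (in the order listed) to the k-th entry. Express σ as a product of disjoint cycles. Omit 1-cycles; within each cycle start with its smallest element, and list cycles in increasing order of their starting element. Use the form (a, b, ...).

(a, g, b)

Iterating σ from a gives a → g → b → a; that is the 3-cycle (a, g, b).
Continuing from each remaining unvisited element yields (a, g, b).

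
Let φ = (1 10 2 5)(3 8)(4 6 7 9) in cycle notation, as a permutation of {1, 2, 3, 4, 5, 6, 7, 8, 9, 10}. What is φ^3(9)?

7

9 lies in the 4-cycle (4 6 7 9).
Stepping 3 places around the cycle: 9 → 4 → 6 → 7.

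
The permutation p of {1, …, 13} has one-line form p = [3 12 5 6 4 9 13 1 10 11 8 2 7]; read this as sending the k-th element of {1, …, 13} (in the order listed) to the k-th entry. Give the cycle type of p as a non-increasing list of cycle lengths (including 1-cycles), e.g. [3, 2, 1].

[9, 2, 2]

The disjoint cycles are (1 3 5 4 6 9 10 11 8)(2 12)(7 13), with lengths 9, 2, 2 in non-increasing order.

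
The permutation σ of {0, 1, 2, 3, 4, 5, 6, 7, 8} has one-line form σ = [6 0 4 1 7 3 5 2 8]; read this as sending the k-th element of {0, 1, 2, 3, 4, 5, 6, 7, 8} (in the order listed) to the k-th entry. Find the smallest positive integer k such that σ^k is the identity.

The disjoint-cycle form of σ has cycle lengths 5, 3, 1.
The order of σ is the least common multiple of its cycle lengths: lcm(5, 3) = 15.

15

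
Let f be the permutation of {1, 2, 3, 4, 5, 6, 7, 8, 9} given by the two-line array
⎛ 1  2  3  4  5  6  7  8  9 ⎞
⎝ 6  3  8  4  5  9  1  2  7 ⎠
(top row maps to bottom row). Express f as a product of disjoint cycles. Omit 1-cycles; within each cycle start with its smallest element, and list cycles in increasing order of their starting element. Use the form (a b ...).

(1 6 9 7)(2 3 8)

Iterating f from 1 gives 1 → 6 → 9 → 7 → 1; that is the 4-cycle (1 6 9 7).
Continuing from each remaining unvisited element yields (1 6 9 7)(2 3 8).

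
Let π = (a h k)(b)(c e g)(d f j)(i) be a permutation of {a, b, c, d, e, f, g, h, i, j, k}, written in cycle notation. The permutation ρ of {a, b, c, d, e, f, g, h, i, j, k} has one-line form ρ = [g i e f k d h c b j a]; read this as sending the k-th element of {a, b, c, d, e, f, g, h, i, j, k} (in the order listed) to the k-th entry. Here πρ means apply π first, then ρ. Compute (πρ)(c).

(πρ)(c) = ρ(π(c)). π(c) = e, then ρ(e) = k. So (πρ)(c) = k.

k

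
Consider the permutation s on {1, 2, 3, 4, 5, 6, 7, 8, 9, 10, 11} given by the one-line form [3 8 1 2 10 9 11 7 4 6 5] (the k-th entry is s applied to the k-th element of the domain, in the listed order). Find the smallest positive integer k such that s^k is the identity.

The disjoint-cycle form of s has cycle lengths 9, 2.
Since disjoint cycles commute, ord(s) = lcm(9, 2) = 18.

18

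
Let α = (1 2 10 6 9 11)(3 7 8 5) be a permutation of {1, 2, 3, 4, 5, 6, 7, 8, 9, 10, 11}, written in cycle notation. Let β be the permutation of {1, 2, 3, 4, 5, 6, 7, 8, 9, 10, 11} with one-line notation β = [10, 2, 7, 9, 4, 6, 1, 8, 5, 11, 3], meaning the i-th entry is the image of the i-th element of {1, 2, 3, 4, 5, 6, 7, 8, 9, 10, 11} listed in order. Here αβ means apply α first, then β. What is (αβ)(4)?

(αβ)(4) = β(α(4)). α(4) = 4, then β(4) = 9. So (αβ)(4) = 9.

9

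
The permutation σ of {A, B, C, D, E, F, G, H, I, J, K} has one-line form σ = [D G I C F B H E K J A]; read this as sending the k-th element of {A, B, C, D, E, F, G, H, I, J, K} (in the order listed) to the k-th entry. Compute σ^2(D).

I

Tracing D → C → … returns to D after 5 steps, so D lies in a 5-cycle (A, D, C, I, K).
Stepping 2 places around the cycle: D → C → I.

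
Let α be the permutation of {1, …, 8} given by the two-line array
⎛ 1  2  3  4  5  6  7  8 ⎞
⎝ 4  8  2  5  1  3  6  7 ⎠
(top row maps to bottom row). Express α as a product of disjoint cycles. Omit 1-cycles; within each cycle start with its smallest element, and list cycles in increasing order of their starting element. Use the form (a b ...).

From 1: 1 → 4 → 5 → 1, closing the cycle (1 4 5).
Continuing from each remaining unvisited element yields (1 4 5)(2 8 7 6 3).

(1 4 5)(2 8 7 6 3)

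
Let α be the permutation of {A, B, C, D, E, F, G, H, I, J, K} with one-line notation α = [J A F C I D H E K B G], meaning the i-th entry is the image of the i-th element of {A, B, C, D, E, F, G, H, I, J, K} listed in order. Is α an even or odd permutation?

even

In disjoint-cycle form the cycle lengths are 5, 3, 3.
A cycle of length ℓ contributes ℓ−1 transpositions, so α is a product of 4 + 2 + 2 = 8 transpositions — even.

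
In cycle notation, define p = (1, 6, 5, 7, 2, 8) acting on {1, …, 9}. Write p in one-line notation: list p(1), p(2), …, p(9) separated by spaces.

Reading each image from the cycles: 1→6, 2→8, 3→3, 4→4, 5→7, 6→5, 7→2, 8→1, 9→9.
So the one-line form is 6 8 3 4 7 5 2 1 9.

6 8 3 4 7 5 2 1 9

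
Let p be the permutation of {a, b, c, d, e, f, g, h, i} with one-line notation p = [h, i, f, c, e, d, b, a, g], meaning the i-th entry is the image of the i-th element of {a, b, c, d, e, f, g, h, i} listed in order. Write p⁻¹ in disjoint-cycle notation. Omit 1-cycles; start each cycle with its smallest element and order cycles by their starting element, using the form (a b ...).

(a h)(b g i)(c d f)

The cycle decomposition of p is (a h)(b i g)(c f d).
The inverse reverses every cycle; in canonical form, p⁻¹ = (a h)(b g i)(c d f).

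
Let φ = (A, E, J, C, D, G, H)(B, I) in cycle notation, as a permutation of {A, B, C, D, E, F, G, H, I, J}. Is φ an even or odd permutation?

The cycle lengths are 7, 2, 1.
A cycle is odd iff its length is even; φ has 1 even-length cycle, so sgn(φ) = (−1)^1 and φ is odd.

odd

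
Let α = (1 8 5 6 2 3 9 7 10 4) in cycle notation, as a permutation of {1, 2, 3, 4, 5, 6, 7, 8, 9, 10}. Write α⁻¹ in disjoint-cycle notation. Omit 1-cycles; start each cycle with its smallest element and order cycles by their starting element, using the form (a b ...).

Inverting a permutation written in cycle notation just reverses the order within every cycle.
After reversing and putting each cycle's least element first, α⁻¹ = (1 4 10 7 9 3 2 6 5 8).

(1 4 10 7 9 3 2 6 5 8)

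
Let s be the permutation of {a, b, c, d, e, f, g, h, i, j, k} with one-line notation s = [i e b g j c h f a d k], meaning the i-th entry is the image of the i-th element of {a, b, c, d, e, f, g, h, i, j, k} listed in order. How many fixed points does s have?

1

The fixed points (elements with s(x) = x) are {k}, so there is 1.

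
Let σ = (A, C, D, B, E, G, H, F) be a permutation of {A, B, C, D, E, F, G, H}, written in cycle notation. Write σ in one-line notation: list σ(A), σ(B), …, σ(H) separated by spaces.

Each element maps to the next entry in its cycle (wrapping to the front): A↦C, B↦E, C↦D, D↦B, E↦G, F↦A, G↦H, H↦F.
Listing these in domain order gives C E D B G A H F.

C E D B G A H F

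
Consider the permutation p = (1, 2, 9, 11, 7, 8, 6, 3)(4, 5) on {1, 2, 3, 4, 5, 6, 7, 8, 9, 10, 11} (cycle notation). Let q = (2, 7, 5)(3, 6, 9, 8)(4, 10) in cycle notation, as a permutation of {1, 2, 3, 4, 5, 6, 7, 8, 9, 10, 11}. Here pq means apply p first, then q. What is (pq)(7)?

First apply p: p(7) = 8, then q(8) = 3. Thus (pq)(7) = 3.

3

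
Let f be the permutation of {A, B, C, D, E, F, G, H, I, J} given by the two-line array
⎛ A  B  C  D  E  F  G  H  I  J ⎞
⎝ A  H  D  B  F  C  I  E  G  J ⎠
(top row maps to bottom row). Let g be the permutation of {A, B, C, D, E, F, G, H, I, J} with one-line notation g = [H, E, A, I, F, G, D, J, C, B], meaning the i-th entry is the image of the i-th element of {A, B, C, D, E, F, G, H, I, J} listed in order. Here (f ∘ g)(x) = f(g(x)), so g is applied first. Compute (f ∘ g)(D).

G

First apply g: g(D) = I, then f(I) = G. Thus (f ∘ g)(D) = G.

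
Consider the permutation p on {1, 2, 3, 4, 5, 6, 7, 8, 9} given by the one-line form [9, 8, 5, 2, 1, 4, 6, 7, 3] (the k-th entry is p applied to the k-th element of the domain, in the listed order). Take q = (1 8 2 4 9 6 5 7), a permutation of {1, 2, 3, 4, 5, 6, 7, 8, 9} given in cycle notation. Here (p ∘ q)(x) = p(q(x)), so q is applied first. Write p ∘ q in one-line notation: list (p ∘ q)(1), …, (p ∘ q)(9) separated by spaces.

(p ∘ q)(x) = p(q(x)). Computing each image: p(q(1)) = p(8) = 7, p(q(2)) = p(4) = 2, p(q(3)) = p(3) = 5, p(q(4)) = p(9) = 3, p(q(5)) = p(7) = 6, p(q(6)) = p(5) = 1, p(q(7)) = p(1) = 9, p(q(8)) = p(2) = 8, p(q(9)) = p(6) = 4.
Hence p ∘ q = [7 2 5 3 6 1 9 8 4].

7 2 5 3 6 1 9 8 4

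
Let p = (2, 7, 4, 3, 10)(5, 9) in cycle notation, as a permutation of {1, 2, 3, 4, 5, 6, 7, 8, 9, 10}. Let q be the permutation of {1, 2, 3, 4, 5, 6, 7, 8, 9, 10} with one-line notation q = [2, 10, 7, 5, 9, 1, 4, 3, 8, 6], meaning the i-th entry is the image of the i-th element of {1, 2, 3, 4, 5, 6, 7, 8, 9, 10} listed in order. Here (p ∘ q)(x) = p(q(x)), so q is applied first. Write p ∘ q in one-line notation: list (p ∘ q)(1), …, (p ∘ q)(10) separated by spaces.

For each element, apply q then p: 1 → 2 → 7; 2 → 10 → 2; 3 → 7 → 4; 4 → 5 → 9; 5 → 9 → 5; 6 → 1 → 1; 7 → 4 → 3; 8 → 3 → 10; 9 → 8 → 8; 10 → 6 → 6.
So p ∘ q in one-line form is 7 2 4 9 5 1 3 10 8 6.

7 2 4 9 5 1 3 10 8 6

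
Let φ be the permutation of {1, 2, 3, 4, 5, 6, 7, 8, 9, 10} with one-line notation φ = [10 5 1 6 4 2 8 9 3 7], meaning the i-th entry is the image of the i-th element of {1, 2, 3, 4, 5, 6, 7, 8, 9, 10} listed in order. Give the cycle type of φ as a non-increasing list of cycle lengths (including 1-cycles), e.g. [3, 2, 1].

The disjoint cycles are (1 10 7 8 9 3)(2 5 4 6), with lengths 6, 4 in non-increasing order.

[6, 4]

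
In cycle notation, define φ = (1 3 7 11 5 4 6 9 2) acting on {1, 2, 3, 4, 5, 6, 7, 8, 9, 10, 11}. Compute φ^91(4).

6

4 lies in the 9-cycle (1 3 7 11 5 4 6 9 2).
Powers repeat with period 9 on this cycle, and 91 mod 9 = 1, so φ^91(4) = φ^1(4).
Advancing 1 step from 4: 4 → 6.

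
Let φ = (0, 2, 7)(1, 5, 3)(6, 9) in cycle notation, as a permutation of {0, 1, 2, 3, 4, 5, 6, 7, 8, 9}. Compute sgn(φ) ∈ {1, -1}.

-1

The cycle lengths are 3, 3, 2, 1, 1.
A cycle of length ℓ contributes ℓ−1 transpositions, so φ is a product of 2 + 2 + 1 = 5 transpositions — odd.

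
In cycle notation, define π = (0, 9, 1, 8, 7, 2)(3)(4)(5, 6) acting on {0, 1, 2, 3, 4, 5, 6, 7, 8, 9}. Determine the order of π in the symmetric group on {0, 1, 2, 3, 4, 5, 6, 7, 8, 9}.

The cycle type of π is (6, 2, 1, 1).
Since disjoint cycles commute, ord(π) = lcm(6, 2) = 6.

6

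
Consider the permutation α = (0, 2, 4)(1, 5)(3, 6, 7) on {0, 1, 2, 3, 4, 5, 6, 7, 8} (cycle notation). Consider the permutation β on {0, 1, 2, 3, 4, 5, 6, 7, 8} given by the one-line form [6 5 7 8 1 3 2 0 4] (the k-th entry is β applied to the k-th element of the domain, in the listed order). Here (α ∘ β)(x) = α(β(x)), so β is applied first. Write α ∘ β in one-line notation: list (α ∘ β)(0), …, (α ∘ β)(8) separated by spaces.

7 1 3 8 5 6 4 2 0

(α ∘ β)(x) = α(β(x)). Computing each image: α(β(0)) = α(6) = 7, α(β(1)) = α(5) = 1, α(β(2)) = α(7) = 3, α(β(3)) = α(8) = 8, α(β(4)) = α(1) = 5, α(β(5)) = α(3) = 6, α(β(6)) = α(2) = 4, α(β(7)) = α(0) = 2, α(β(8)) = α(4) = 0.
Hence α ∘ β = [7 1 3 8 5 6 4 2 0].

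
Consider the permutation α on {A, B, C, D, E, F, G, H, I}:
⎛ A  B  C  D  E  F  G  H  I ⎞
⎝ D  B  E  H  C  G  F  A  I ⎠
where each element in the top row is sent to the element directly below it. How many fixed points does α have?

2

The fixed points (elements with α(x) = x) are {B, I}, so there are 2.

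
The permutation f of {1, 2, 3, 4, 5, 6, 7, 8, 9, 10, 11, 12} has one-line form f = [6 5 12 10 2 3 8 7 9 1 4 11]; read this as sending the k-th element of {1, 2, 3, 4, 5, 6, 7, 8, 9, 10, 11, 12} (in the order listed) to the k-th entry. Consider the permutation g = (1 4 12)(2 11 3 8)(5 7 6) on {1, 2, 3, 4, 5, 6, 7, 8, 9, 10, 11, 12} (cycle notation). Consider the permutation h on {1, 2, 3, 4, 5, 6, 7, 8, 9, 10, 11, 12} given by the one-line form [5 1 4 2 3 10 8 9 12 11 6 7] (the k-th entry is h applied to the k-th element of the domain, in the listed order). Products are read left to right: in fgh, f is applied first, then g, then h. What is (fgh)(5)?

(fgh)(5) = h(g(f(5))). f(5) = 2, then g(2) = 11, then h(11) = 6, so the result is 6.

6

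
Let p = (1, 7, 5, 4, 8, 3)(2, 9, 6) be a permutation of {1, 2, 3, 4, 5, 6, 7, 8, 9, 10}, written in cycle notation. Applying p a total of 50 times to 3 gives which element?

7

3 lies in the 6-cycle (1, 7, 5, 4, 8, 3).
Powers repeat with period 6 on this cycle, and 50 mod 6 = 2, so p^50(3) = p^2(3).
Advancing 2 steps from 3: 3 → 1 → 7.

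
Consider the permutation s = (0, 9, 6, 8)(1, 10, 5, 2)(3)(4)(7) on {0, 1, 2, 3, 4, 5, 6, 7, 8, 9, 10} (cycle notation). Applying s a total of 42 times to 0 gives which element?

6

0 lies in the 4-cycle (0, 9, 6, 8).
Since the cycle has length 4, s^42 acts on it the same as s^2 (42 mod 4 = 2).
Advancing 2 steps from 0: 0 → 9 → 6.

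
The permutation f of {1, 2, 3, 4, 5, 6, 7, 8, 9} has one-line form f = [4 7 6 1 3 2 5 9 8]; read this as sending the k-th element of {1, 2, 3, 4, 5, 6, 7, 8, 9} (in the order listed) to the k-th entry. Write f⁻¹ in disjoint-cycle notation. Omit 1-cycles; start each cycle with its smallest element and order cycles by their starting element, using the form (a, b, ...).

(1, 4)(2, 6, 3, 5, 7)(8, 9)

The cycle decomposition of f is (1, 4)(2, 7, 5, 3, 6)(8, 9).
Reversing each cycle (and rotating so the smallest element leads) gives f⁻¹ = (1, 4)(2, 6, 3, 5, 7)(8, 9).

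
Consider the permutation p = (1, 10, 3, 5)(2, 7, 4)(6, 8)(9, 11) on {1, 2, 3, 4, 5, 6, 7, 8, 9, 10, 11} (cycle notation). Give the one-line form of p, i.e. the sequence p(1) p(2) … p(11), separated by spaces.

10 7 5 2 1 8 4 6 11 3 9

Image by image: 1→10, 2→7, 3→5, 4→2, 5→1, 6→8, 7→4, 8→6, 9→11, 10→3, 11→9.
So the one-line form is 10 7 5 2 1 8 4 6 11 3 9.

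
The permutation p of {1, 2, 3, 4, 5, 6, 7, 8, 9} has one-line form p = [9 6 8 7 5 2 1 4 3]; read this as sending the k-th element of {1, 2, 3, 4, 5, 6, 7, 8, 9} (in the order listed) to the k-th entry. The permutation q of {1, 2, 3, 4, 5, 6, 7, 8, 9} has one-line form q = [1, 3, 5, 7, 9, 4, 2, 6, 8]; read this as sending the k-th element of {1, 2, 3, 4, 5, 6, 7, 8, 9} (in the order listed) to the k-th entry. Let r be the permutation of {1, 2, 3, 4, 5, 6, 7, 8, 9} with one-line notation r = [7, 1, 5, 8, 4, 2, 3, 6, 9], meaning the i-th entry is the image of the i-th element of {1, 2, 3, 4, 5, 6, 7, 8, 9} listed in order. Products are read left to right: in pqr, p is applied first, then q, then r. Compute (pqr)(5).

9

(pqr)(5) = r(q(p(5))). p(5) = 5, then q(5) = 9, then r(9) = 9, so the result is 9.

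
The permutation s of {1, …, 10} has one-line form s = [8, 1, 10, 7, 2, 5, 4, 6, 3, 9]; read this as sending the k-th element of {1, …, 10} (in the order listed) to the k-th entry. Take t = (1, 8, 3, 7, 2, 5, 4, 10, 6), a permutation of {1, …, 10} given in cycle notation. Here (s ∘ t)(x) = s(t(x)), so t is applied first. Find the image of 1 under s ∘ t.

6

First apply t: t(1) = 8, then s(8) = 6. Thus (s ∘ t)(1) = 6.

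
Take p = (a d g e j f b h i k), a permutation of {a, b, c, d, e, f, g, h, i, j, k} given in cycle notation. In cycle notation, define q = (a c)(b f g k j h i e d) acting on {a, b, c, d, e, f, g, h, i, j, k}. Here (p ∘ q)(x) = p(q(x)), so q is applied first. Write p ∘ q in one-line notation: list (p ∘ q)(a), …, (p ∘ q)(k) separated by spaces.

c b d h g e a k j i f

For each element, apply q then p: a → c → c; b → f → b; c → a → d; d → b → h; e → d → g; f → g → e; g → k → a; h → i → k; i → e → j; j → h → i; k → j → f.
So p ∘ q in one-line form is c b d h g e a k j i f.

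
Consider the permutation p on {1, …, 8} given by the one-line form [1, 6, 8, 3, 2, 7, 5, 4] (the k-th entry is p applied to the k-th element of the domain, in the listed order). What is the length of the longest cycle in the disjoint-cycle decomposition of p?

Decomposing into disjoint cycles gives (2 6 7 5)(3 8 4); the longest has length 4.

4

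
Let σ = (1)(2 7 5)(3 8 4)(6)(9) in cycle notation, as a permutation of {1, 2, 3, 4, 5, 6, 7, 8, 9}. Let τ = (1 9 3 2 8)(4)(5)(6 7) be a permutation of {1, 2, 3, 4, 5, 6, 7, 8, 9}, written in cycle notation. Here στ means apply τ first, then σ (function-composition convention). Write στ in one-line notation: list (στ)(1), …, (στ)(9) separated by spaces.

Chase each element through τ then σ: 1 → 9 → 9; 2 → 8 → 4; 3 → 2 → 7; 4 → 4 → 3; 5 → 5 → 2; 6 → 7 → 5; 7 → 6 → 6; 8 → 1 → 1; 9 → 3 → 8.
Collecting the images, στ = [9 4 7 3 2 5 6 1 8].

9 4 7 3 2 5 6 1 8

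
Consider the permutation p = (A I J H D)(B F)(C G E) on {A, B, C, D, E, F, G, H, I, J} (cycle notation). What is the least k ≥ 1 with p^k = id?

30

The cycle type of p is (5, 3, 2).
The order is lcm(5, 3, 2) = 30.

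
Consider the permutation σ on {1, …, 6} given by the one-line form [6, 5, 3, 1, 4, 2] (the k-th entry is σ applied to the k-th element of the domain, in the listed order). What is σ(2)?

2 is element number 2 of the domain, and entry number 2 of the one-line form is 5, so σ(2) = 5.

5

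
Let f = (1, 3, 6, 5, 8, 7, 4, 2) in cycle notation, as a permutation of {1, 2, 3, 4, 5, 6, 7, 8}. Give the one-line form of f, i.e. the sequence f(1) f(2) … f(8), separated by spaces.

Each element maps to the next entry in its cycle (wrapping to the front): 1→3, 2→1, 3→6, 4→2, 5→8, 6→5, 7→4, 8→7.
Listing these in domain order gives 3 1 6 2 8 5 4 7.

3 1 6 2 8 5 4 7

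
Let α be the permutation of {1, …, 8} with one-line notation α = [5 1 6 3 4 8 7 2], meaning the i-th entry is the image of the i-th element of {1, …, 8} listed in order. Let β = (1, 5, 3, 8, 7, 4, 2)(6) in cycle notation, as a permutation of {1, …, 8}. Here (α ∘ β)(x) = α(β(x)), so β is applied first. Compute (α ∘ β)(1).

(α ∘ β)(1) = α(β(1)). β(1) = 5, then α(5) = 4. So (α ∘ β)(1) = 4.

4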